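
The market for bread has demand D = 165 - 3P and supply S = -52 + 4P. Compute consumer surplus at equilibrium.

Consumer surplus = 864

Equilibrium: 165 - 3P = -52 + 4P gives P* = 31, Q* = 72.
Demand choke price (D = 0): P = 55.
CS = ½(55 − 31)(72) = 864.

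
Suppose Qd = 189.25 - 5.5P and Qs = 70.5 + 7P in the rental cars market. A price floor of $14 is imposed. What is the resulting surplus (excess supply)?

Surplus = 56.25

Equilibrium price would be P* = 9.5, so the floor at 14 binds.
At P = 14: Qd = 112.25, Qs = 168.5.
Surplus = 168.5 − 112.25 = 56.25.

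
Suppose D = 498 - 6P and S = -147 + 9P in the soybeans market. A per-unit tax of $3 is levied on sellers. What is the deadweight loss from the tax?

Pre-tax equilibrium: P* = 43, Q* = 240.
Tax on sellers shifts supply to S = -147 + 9(P − 3) = -174 + 9P.
498 - 6P = -174 + 9P gives buyer price Pb = 44.8; sellers receive Ps = 44.8 − 3 = 41.8.
New quantity: Q = 498 − 6(44.8) = 229.2.
DWL = ½ × 3 × (240 − 229.2) = 16.2.

Deadweight loss = 16.2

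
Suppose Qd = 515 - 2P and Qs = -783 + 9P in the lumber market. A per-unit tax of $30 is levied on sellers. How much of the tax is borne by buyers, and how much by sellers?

Pre-tax equilibrium: P* = 118, Q* = 279.
Tax on sellers shifts supply to Qs = -783 + 9(P − 30) = -1053 + 9P.
515 - 2P = -1053 + 9P gives buyer price Pb = 1568/11; sellers receive Ps = 1568/11 − 30 = 1238/11.
New quantity: Q = 515 − 2(1568/11) = 2529/11.
Buyer burden = 1568/11 − 118 = 270/11; seller burden = 118 − 1238/11 = 60/11.

Buyers bear 270/11, sellers bear 60/11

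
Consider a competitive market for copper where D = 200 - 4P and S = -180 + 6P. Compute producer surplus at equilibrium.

Producer surplus = 192

Equilibrium: 200 - 4P = -180 + 6P gives P* = 38, Q* = 48.
Supply starts at P = 30 (where S = 0).
PS = ½(38 − 30)(48) = 192.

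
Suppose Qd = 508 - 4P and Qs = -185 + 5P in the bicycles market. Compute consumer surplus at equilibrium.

Equilibrium: 508 - 4P = -185 + 5P gives P* = 77, Q* = 200.
Demand choke price (Qd = 0): P = 127.
CS = ½(127 − 77)(200) = 5000.

Consumer surplus = 5000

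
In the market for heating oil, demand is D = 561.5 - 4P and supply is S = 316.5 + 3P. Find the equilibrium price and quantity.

Set D = S: 561.5 - 4P = 316.5 + 3P.
245 = 7P, so P* = 35.
Q* = 561.5 − 4(35) = 421.5.

P* = 35, Q* = 421.5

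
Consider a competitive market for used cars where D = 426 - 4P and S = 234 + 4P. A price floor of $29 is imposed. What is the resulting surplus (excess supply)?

Equilibrium price would be P* = 24, so the floor at 29 binds.
At P = 29: D = 310, S = 350.
Surplus = 350 − 310 = 40.

Surplus = 40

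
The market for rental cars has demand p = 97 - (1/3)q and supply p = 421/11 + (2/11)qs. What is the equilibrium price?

Set the two price expressions equal: 97 - (1/3)q = 421/11 + (2/11)q.
646/11 = (17/33)q, so q* = 114.
p* = 97 − (1/3)(114) = 59.

p* = 59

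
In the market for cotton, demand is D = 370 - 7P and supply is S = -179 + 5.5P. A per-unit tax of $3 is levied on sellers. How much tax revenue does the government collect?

Tax revenue = 159.96

Pre-tax equilibrium: P* = 43.92, Q* = 62.56.
Tax on sellers shifts supply to S = -179 + 5.5(P − 3) = -195.5 + 5.5P.
370 - 7P = -195.5 + 5.5P gives buyer price Pb = 45.24; sellers receive Ps = 45.24 − 3 = 42.24.
New quantity: Q = 370 − 7(45.24) = 53.32.
Revenue = 3 × 53.32 = 159.96.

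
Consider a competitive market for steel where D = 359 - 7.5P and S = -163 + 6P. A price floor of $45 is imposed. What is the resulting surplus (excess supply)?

Equilibrium price would be P* = 116/3, so the floor at 45 binds.
At P = 45: D = 21.5, S = 107.
Surplus = 107 − 21.5 = 85.5.

Surplus = 85.5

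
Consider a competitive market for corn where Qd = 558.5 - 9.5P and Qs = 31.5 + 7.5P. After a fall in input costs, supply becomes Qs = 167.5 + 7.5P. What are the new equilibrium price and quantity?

Original equilibrium: P* = 31, Q* = 264.
New equilibrium: 558.5 - 9.5P = 167.5 + 7.5P, so 391 = 17P and P' = 23; Q' = 558.5 − 9.5(23) = 340.

P' = 23, Q' = 340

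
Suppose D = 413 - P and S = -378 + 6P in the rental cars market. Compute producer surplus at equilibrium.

Producer surplus = 7500

Equilibrium: 413 - P = -378 + 6P gives P* = 113, Q* = 300.
Supply starts at P = 63 (where S = 0).
PS = ½(113 − 63)(300) = 7500.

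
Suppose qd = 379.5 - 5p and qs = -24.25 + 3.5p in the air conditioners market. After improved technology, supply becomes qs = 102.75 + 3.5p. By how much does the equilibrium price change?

Δp = -254/17

Original equilibrium: p* = 47.5, q* = 142.
New equilibrium: 379.5 - 5p = 102.75 + 3.5p, so 276.75 = 8.5p and p' = 1107/34; q' = 379.5 − 5(1107/34) = 3684/17.
Change in price: 1107/34 − 47.5 = -254/17.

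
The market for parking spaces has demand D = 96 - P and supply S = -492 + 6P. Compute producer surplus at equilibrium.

Producer surplus = 12

Equilibrium: 96 - P = -492 + 6P gives P* = 84, Q* = 12.
Supply starts at P = 82 (where S = 0).
PS = ½(84 − 82)(12) = 12.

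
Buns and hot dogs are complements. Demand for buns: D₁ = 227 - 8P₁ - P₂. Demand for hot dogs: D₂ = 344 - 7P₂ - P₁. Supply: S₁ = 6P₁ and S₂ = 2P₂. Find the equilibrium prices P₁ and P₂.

Market 1: 227 - 8P₁ - P₂ = 6P₁ → 14P₁ + P₂ = 227.
Market 2: 9P₂ + P₁ = 344.
Eliminating P₂: 9×(1) − 1×(2) gives 125P₁ = 1699, so P₁ = 13.592.
Back-substitute into (2): P₂ = (344 − 1×13.592) / 9 = 36.712.

P₁ = 13.592, P₂ = 36.712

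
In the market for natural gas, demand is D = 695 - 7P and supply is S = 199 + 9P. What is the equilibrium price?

P* = 31

Set D = S: 695 - 7P = 199 + 9P.
496 = 16P, so P* = 31.
Q* = 695 − 7(31) = 478.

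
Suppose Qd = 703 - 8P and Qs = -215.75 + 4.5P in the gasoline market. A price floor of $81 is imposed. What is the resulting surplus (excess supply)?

Surplus = 93.75

Equilibrium price would be P* = 73.5, so the floor at 81 binds.
At P = 81: Qd = 55, Qs = 148.75.
Surplus = 148.75 − 55 = 93.75.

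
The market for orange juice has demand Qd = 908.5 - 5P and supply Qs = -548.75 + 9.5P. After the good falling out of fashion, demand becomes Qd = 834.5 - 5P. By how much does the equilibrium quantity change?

Original equilibrium: P* = 100.5, Q* = 406.
New equilibrium: 834.5 - 5P = -548.75 + 9.5P, so 1383.25 = 14.5P and P' = 5533/58; Q' = 834.5 − 5(5533/58) = 10368/29.
Change in quantity: 10368/29 − 406 = -1406/29.

ΔQ = -1406/29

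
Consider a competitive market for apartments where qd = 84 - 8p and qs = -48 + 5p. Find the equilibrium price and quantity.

Set qd = qs: 84 - 8p = -48 + 5p.
132 = 13p, so p* = 132/13.
q* = 84 − 8(132/13) = 36/13.

p* = 132/13, q* = 36/13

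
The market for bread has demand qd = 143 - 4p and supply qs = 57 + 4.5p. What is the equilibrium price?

p* = 172/17

Set qd = qs: 143 - 4p = 57 + 4.5p.
86 = 8.5p, so p* = 172/17.
q* = 143 − 4(172/17) = 1743/17.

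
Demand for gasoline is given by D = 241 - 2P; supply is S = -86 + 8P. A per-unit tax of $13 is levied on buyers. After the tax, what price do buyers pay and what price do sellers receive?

Pre-tax equilibrium: P* = 32.7, Q* = 175.6.
Tax on buyers shifts demand to D = 241 − 2(P + 13) = 215 - 2P.
215 - 2P = -86 + 8P gives seller price Ps = 30.1; buyers pay Pb = 30.1 + 13 = 43.1.
New quantity: Q = 241 − 2(43.1) = 154.8.

Buyers pay $43.1, sellers receive $30.1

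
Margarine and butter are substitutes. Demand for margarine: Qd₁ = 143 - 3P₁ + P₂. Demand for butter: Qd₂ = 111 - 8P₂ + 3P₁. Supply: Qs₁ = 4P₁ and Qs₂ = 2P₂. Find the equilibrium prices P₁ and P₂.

Market 1: 143 - 3P₁ + P₂ = 4P₁ → 7P₁ - P₂ = 143.
Market 2: 10P₂ - 3P₁ = 111.
Eliminating P₂: 10×(1) + 1×(2) gives 67P₁ = 1541, so P₁ = 23.
Back-substitute into (2): P₂ = (111 + 3×23) / 10 = 18.

P₁ = 23, P₂ = 18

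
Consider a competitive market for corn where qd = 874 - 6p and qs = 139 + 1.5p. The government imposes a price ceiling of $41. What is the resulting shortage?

Shortage = 427.5

Equilibrium price would be p* = 98, so the ceiling at 41 binds.
At p = 41: qd = 874 − 6(41) = 628, qs = 139 + 1.5(41) = 200.5.
Shortage = 628 − 200.5 = 427.5.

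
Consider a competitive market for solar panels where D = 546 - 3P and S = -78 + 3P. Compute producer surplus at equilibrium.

Producer surplus = 9126

Equilibrium: 546 - 3P = -78 + 3P gives P* = 104, Q* = 234.
Supply starts at P = 26 (where S = 0).
PS = ½(104 − 26)(234) = 9126.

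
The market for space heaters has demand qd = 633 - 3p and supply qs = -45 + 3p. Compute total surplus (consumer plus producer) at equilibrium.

Equilibrium: 633 - 3p = -45 + 3p gives p* = 113, q* = 294.
Demand choke price: p = 211; supply starts at p = 15.
CS = ½(211 − 113)(294) = 14406; PS = ½(113 − 15)(294) = 14406.

Total surplus = 28812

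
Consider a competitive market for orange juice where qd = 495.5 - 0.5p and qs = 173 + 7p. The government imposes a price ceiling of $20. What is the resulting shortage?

Equilibrium price would be p* = 43, so the ceiling at 20 binds.
At p = 20: qd = 495.5 − 0.5(20) = 485.5, qs = 173 + 7(20) = 313.
Shortage = 485.5 − 313 = 172.5.

Shortage = 172.5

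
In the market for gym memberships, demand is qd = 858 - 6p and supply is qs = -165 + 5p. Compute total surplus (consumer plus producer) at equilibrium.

Equilibrium: 858 - 6p = -165 + 5p gives p* = 93, q* = 300.
Demand choke price: p = 143; supply starts at p = 33.
CS = ½(143 − 93)(300) = 7500; PS = ½(93 − 33)(300) = 9000.

Total surplus = 16500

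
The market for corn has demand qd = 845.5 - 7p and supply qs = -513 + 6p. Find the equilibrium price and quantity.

Set qd = qs: 845.5 - 7p = -513 + 6p.
1358.5 = 13p, so p* = 104.5.
q* = 845.5 − 7(104.5) = 114.

p* = 104.5, q* = 114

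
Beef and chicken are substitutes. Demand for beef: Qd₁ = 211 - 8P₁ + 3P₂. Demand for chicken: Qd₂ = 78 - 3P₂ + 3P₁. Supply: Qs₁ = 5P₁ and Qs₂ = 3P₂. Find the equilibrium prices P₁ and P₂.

Market 1: 211 - 8P₁ + 3P₂ = 5P₁ → 13P₁ - 3P₂ = 211.
Market 2: 6P₂ - 3P₁ = 78.
Eliminating P₂: 6×(1) + 3×(2) gives 69P₁ = 1500, so P₁ = 500/23.
Back-substitute into (2): P₂ = (78 + 3×500/23) / 6 = 549/23.

P₁ = 500/23, P₂ = 549/23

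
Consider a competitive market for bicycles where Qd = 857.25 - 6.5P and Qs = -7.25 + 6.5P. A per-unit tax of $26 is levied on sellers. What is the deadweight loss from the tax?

Deadweight loss = 1098.5

Pre-tax equilibrium: P* = 66.5, Q* = 425.
Tax on sellers shifts supply to Qs = -7.25 + 6.5(P − 26) = -176.25 + 6.5P.
857.25 - 6.5P = -176.25 + 6.5P gives buyer price Pb = 79.5; sellers receive Ps = 79.5 − 26 = 53.5.
New quantity: Q = 857.25 − 6.5(79.5) = 340.5.
DWL = ½ × 26 × (425 − 340.5) = 1098.5.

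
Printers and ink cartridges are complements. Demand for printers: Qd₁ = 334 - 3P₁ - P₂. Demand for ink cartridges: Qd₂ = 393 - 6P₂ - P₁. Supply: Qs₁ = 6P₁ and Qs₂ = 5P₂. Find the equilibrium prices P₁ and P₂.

P₁ = 3281/98, P₂ = 3203/98

Market 1: 334 - 3P₁ - P₂ = 6P₁ → 9P₁ + P₂ = 334.
Market 2: 11P₂ + P₁ = 393.
Eliminating P₂: 11×(1) − 1×(2) gives 98P₁ = 3281, so P₁ = 3281/98.
Back-substitute into (2): P₂ = (393 − 1×3281/98) / 11 = 3203/98.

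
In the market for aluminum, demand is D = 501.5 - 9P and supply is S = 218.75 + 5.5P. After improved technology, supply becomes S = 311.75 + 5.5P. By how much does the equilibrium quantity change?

ΔQ = 1674/29

Original equilibrium: P* = 19.5, Q* = 326.
New equilibrium: 501.5 - 9P = 311.75 + 5.5P, so 189.75 = 14.5P and P' = 759/58; Q' = 501.5 − 9(759/58) = 11128/29.
Change in quantity: 11128/29 − 326 = 1674/29.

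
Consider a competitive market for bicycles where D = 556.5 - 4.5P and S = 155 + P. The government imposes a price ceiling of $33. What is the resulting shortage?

Shortage = 220

Equilibrium price would be P* = 73, so the ceiling at 33 binds.
At P = 33: D = 556.5 − 4.5(33) = 408, S = 155 + 1(33) = 188.
Shortage = 408 − 188 = 220.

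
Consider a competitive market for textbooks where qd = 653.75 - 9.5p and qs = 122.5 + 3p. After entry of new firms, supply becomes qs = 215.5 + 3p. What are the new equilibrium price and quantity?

Original equilibrium: p* = 42.5, q* = 250.
New equilibrium: 653.75 - 9.5p = 215.5 + 3p, so 438.25 = 12.5p and p' = 35.06; q' = 653.75 − 9.5(35.06) = 320.68.

p' = 35.06, q' = 320.68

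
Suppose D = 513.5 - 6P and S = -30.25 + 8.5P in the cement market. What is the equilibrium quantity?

Set D = S: 513.5 - 6P = -30.25 + 8.5P.
543.75 = 14.5P, so P* = 37.5.
Q* = 513.5 − 6(37.5) = 288.5.

Q* = 288.5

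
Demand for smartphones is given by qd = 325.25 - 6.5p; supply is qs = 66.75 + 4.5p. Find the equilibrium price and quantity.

p* = 23.5, q* = 172.5

Set qd = qs: 325.25 - 6.5p = 66.75 + 4.5p.
258.5 = 11p, so p* = 23.5.
q* = 325.25 − 6.5(23.5) = 172.5.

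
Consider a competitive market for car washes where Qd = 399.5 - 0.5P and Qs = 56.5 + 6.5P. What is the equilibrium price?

P* = 49

Set Qd = Qs: 399.5 - 0.5P = 56.5 + 6.5P.
343 = 7P, so P* = 49.
Q* = 399.5 − 0.5(49) = 375.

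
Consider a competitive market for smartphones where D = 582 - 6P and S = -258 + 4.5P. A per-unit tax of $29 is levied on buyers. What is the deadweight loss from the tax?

Pre-tax equilibrium: P* = 80, Q* = 102.
Tax on buyers shifts demand to D = 582 − 6(P + 29) = 408 - 6P.
408 - 6P = -258 + 4.5P gives seller price Ps = 444/7; buyers pay Pb = 444/7 + 29 = 647/7.
New quantity: Q = 582 − 6(647/7) = 192/7.
DWL = ½ × 29 × (102 − 192/7) = 7569/7.

Deadweight loss = 7569/7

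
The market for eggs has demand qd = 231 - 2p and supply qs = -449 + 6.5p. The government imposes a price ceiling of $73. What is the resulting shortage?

Shortage = 59.5

Equilibrium price would be p* = 80, so the ceiling at 73 binds.
At p = 73: qd = 231 − 2(73) = 85, qs = -449 + 6.5(73) = 25.5.
Shortage = 85 − 25.5 = 59.5.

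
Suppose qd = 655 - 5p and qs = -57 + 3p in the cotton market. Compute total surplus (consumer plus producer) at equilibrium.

Equilibrium: 655 - 5p = -57 + 3p gives p* = 89, q* = 210.
Demand choke price: p = 131; supply starts at p = 19.
CS = ½(131 − 89)(210) = 4410; PS = ½(89 − 19)(210) = 7350.

Total surplus = 11760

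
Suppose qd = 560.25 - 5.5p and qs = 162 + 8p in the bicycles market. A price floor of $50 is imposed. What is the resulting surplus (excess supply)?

Surplus = 276.75

Equilibrium price would be p* = 29.5, so the floor at 50 binds.
At p = 50: qd = 285.25, qs = 562.
Surplus = 562 − 285.25 = 276.75.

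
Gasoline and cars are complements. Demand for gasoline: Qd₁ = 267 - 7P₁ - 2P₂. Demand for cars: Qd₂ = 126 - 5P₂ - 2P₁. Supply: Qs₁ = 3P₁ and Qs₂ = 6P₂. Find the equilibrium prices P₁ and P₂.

P₁ = 2685/106, P₂ = 363/53

Market 1: 267 - 7P₁ - 2P₂ = 3P₁ → 10P₁ + 2P₂ = 267.
Market 2: 11P₂ + 2P₁ = 126.
Eliminating P₂: 11×(1) − 2×(2) gives 106P₁ = 2685, so P₁ = 2685/106.
Back-substitute into (2): P₂ = (126 − 2×2685/106) / 11 = 363/53.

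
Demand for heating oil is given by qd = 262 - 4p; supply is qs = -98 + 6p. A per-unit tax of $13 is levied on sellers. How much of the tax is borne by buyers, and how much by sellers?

Pre-tax equilibrium: p* = 36, q* = 118.
Tax on sellers shifts supply to qs = -98 + 6(p − 13) = -176 + 6p.
262 - 4p = -176 + 6p gives buyer price pb = 43.8; sellers receive ps = 43.8 − 13 = 30.8.
New quantity: q = 262 − 4(43.8) = 86.8.
Buyer burden = 43.8 − 36 = 7.8; seller burden = 36 − 30.8 = 5.2.

Buyers bear $7.8, sellers bear $5.2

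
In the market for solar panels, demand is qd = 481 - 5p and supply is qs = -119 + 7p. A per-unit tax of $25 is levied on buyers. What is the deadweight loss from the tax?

Pre-tax equilibrium: p* = 50, q* = 231.
Tax on buyers shifts demand to qd = 481 − 5(p + 25) = 356 - 5p.
356 - 5p = -119 + 7p gives seller price ps = 475/12; buyers pay pb = 475/12 + 25 = 775/12.
New quantity: q = 481 − 5(775/12) = 1897/12.
DWL = ½ × 25 × (231 − 1897/12) = 21875/24.

Deadweight loss = 21875/24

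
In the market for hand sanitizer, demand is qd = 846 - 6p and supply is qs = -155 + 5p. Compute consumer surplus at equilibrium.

Consumer surplus = 7500

Equilibrium: 846 - 6p = -155 + 5p gives p* = 91, q* = 300.
Demand choke price (qd = 0): p = 141.
CS = ½(141 − 91)(300) = 7500.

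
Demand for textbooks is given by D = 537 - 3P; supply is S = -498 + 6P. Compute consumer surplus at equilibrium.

Equilibrium: 537 - 3P = -498 + 6P gives P* = 115, Q* = 192.
Demand choke price (D = 0): P = 179.
CS = ½(179 − 115)(192) = 6144.

Consumer surplus = 6144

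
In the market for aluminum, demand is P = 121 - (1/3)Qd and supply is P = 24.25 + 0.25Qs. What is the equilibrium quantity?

Set the two price expressions equal: 121 - (1/3)Q = 24.25 + 0.25Q.
96.75 = (7/12)Q, so Q* = 1161/7.
P* = 121 − (1/3)(1161/7) = 460/7.

Q* = 1161/7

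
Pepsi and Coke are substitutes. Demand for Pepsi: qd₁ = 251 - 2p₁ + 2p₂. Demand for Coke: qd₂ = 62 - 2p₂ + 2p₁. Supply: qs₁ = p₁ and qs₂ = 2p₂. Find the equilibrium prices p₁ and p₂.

Market 1: 251 - 2p₁ + 2p₂ = p₁ → 3p₁ - 2p₂ = 251.
Market 2: 4p₂ - 2p₁ = 62.
Eliminating p₂: 4×(1) + 2×(2) gives 8p₁ = 1128, so p₁ = 141.
Back-substitute into (2): p₂ = (62 + 2×141) / 4 = 86.

p₁ = 141, p₂ = 86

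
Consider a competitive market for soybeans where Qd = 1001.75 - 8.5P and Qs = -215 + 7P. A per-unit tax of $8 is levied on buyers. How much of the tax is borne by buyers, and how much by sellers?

Buyers bear 112/31, sellers bear 136/31

Pre-tax equilibrium: P* = 78.5, Q* = 334.5.
Tax on buyers shifts demand to Qd = 1001.75 − 8.5(P + 8) = 933.75 - 8.5P.
933.75 - 8.5P = -215 + 7P gives seller price Ps = 4595/62; buyers pay Pb = 4595/62 + 8 = 5091/62.
New quantity: Q = 1001.75 − 8.5(5091/62) = 18835/62.
Buyer burden = 5091/62 − 78.5 = 112/31; seller burden = 78.5 − 4595/62 = 136/31.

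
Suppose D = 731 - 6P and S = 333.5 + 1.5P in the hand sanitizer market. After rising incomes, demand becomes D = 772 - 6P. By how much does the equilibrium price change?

ΔP = 82/15

Original equilibrium: P* = 53, Q* = 413.
New equilibrium: 772 - 6P = 333.5 + 1.5P, so 438.5 = 7.5P and P' = 877/15; Q' = 772 − 6(877/15) = 421.2.
Change in price: 877/15 − 53 = 82/15.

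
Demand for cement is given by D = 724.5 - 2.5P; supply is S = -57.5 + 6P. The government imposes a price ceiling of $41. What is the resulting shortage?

Shortage = 433.5

Equilibrium price would be P* = 92, so the ceiling at 41 binds.
At P = 41: D = 724.5 − 2.5(41) = 622, S = -57.5 + 6(41) = 188.5.
Shortage = 622 − 188.5 = 433.5.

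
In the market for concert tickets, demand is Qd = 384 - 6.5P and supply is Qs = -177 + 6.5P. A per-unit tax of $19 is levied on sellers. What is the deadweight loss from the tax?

Pre-tax equilibrium: P* = 561/13, Q* = 103.5.
Tax on sellers shifts supply to Qs = -177 + 6.5(P − 19) = -300.5 + 6.5P.
384 - 6.5P = -300.5 + 6.5P gives buyer price Pb = 1369/26; sellers receive Ps = 1369/26 − 19 = 875/26.
New quantity: Q = 384 − 6.5(1369/26) = 41.75.
DWL = ½ × 19 × (103.5 − 41.75) = 586.625.

Deadweight loss = 586.625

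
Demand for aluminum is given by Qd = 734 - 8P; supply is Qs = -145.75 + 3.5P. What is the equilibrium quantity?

Q* = 122

Set Qd = Qs: 734 - 8P = -145.75 + 3.5P.
879.75 = 11.5P, so P* = 76.5.
Q* = 734 − 8(76.5) = 122.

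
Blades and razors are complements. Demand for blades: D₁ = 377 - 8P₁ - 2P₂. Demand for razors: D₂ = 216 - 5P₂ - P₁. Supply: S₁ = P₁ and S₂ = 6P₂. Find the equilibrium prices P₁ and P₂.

P₁ = 3715/97, P₂ = 1567/97

Market 1: 377 - 8P₁ - 2P₂ = P₁ → 9P₁ + 2P₂ = 377.
Market 2: 11P₂ + P₁ = 216.
Eliminating P₂: 11×(1) − 2×(2) gives 97P₁ = 3715, so P₁ = 3715/97.
Back-substitute into (2): P₂ = (216 − 1×3715/97) / 11 = 1567/97.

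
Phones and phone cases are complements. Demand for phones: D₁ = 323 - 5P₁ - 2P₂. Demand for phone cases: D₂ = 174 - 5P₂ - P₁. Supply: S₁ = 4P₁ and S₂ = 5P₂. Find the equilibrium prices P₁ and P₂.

Market 1: 323 - 5P₁ - 2P₂ = 4P₁ → 9P₁ + 2P₂ = 323.
Market 2: 10P₂ + P₁ = 174.
Eliminating P₂: 10×(1) − 2×(2) gives 88P₁ = 2882, so P₁ = 32.75.
Back-substitute into (2): P₂ = (174 − 1×32.75) / 10 = 14.125.

P₁ = 32.75, P₂ = 14.125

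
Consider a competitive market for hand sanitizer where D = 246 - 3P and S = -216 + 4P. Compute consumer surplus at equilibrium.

Equilibrium: 246 - 3P = -216 + 4P gives P* = 66, Q* = 48.
Demand choke price (D = 0): P = 82.
CS = ½(82 − 66)(48) = 384.

Consumer surplus = 384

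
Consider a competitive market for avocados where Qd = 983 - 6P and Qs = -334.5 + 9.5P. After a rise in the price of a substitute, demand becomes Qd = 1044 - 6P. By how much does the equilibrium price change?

Original equilibrium: P* = 85, Q* = 473.
New equilibrium: 1044 - 6P = -334.5 + 9.5P, so 1378.5 = 15.5P and P' = 2757/31; Q' = 1044 − 6(2757/31) = 15822/31.
Change in price: 2757/31 − 85 = 122/31.

ΔP = 122/31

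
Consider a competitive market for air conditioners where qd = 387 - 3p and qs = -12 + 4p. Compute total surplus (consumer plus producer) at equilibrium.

Total surplus = 13608

Equilibrium: 387 - 3p = -12 + 4p gives p* = 57, q* = 216.
Demand choke price: p = 129; supply starts at p = 3.
CS = ½(129 − 57)(216) = 7776; PS = ½(57 − 3)(216) = 5832.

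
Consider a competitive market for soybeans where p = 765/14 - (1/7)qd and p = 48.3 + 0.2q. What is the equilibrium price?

p* = 52

Set the two price expressions equal: 765/14 - (1/7)q = 48.3 + 0.2q.
222/35 = (12/35)q, so q* = 18.5.
p* = 765/14 − (1/7)(18.5) = 52.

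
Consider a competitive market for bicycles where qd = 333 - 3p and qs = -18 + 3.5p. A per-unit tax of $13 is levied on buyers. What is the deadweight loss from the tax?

Deadweight loss = 136.5

Pre-tax equilibrium: p* = 54, q* = 171.
Tax on buyers shifts demand to qd = 333 − 3(p + 13) = 294 - 3p.
294 - 3p = -18 + 3.5p gives seller price ps = 48; buyers pay pb = 48 + 13 = 61.
New quantity: q = 333 − 3(61) = 150.
DWL = ½ × 13 × (171 − 150) = 136.5.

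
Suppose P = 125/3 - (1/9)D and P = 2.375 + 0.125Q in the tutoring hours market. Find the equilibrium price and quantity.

P* = 394/17, Q* = 2829/17

Set the two price expressions equal: 125/3 - (1/9)Q = 2.375 + 0.125Q.
943/24 = (17/72)Q, so Q* = 2829/17.
P* = 125/3 − (1/9)(2829/17) = 394/17.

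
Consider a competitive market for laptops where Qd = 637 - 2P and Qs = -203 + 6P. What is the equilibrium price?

Set Qd = Qs: 637 - 2P = -203 + 6P.
840 = 8P, so P* = 105.
Q* = 637 − 2(105) = 427.

P* = 105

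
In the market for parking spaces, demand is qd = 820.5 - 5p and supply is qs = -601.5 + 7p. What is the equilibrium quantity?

q* = 228

Set qd = qs: 820.5 - 5p = -601.5 + 7p.
1422 = 12p, so p* = 118.5.
q* = 820.5 − 5(118.5) = 228.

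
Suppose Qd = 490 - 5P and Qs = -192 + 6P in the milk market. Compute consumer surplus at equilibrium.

Consumer surplus = 3240

Equilibrium: 490 - 5P = -192 + 6P gives P* = 62, Q* = 180.
Demand choke price (Qd = 0): P = 98.
CS = ½(98 − 62)(180) = 3240.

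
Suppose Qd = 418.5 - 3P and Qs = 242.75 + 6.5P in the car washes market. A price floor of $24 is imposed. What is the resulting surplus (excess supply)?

Equilibrium price would be P* = 18.5, so the floor at 24 binds.
At P = 24: Qd = 346.5, Qs = 398.75.
Surplus = 398.75 − 346.5 = 52.25.

Surplus = 52.25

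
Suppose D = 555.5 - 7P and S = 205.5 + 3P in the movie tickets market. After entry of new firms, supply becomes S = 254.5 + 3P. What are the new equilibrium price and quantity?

Original equilibrium: P* = 35, Q* = 310.5.
New equilibrium: 555.5 - 7P = 254.5 + 3P, so 301 = 10P and P' = 30.1; Q' = 555.5 − 7(30.1) = 344.8.

P' = 30.1, Q' = 344.8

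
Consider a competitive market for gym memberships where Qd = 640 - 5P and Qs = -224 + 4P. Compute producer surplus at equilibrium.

Equilibrium: 640 - 5P = -224 + 4P gives P* = 96, Q* = 160.
Supply starts at P = 56 (where Qs = 0).
PS = ½(96 − 56)(160) = 3200.

Producer surplus = 3200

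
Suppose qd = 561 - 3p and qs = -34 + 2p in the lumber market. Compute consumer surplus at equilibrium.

Equilibrium: 561 - 3p = -34 + 2p gives p* = 119, q* = 204.
Demand choke price (qd = 0): p = 187.
CS = ½(187 − 119)(204) = 6936.

Consumer surplus = 6936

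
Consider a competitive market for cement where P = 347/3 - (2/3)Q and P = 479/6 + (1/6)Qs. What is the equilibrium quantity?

Set the two price expressions equal: 347/3 - (2/3)Q = 479/6 + (1/6)Q.
215/6 = (5/6)Q, so Q* = 43.
P* = 347/3 − (2/3)(43) = 87.

Q* = 43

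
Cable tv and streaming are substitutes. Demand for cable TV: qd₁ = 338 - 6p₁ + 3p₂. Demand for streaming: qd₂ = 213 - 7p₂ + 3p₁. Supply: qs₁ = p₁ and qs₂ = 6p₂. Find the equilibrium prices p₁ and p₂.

p₁ = 5033/82, p₂ = 2505/82

Market 1: 338 - 6p₁ + 3p₂ = p₁ → 7p₁ - 3p₂ = 338.
Market 2: 13p₂ - 3p₁ = 213.
Eliminating p₂: 13×(1) + 3×(2) gives 82p₁ = 5033, so p₁ = 5033/82.
Back-substitute into (2): p₂ = (213 + 3×5033/82) / 13 = 2505/82.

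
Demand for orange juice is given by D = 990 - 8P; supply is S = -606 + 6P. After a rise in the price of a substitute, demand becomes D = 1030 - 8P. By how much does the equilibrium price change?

ΔP = 20/7

Original equilibrium: P* = 114, Q* = 78.
New equilibrium: 1030 - 8P = -606 + 6P, so 1636 = 14P and P' = 818/7; Q' = 1030 − 8(818/7) = 666/7.
Change in price: 818/7 − 114 = 20/7.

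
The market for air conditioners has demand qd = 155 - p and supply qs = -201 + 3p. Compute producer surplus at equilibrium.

Producer surplus = 726

Equilibrium: 155 - p = -201 + 3p gives p* = 89, q* = 66.
Supply starts at p = 67 (where qs = 0).
PS = ½(89 − 67)(66) = 726.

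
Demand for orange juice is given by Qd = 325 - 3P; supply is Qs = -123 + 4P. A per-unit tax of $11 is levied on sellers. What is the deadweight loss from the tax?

Pre-tax equilibrium: P* = 64, Q* = 133.
Tax on sellers shifts supply to Qs = -123 + 4(P − 11) = -167 + 4P.
325 - 3P = -167 + 4P gives buyer price Pb = 492/7; sellers receive Ps = 492/7 − 11 = 415/7.
New quantity: Q = 325 − 3(492/7) = 799/7.
DWL = ½ × 11 × (133 − 799/7) = 726/7.

Deadweight loss = 726/7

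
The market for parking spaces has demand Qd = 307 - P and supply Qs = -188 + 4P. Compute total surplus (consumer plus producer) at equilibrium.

Total surplus = 27040

Equilibrium: 307 - P = -188 + 4P gives P* = 99, Q* = 208.
Demand choke price: P = 307; supply starts at P = 47.
CS = ½(307 − 99)(208) = 21632; PS = ½(99 − 47)(208) = 5408.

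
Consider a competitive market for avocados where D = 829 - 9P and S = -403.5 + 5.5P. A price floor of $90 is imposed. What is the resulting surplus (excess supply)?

Surplus = 72.5

Equilibrium price would be P* = 85, so the floor at 90 binds.
At P = 90: D = 19, S = 91.5.
Surplus = 91.5 − 19 = 72.5.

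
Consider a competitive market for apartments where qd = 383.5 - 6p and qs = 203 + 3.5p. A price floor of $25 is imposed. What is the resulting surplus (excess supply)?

Surplus = 57

Equilibrium price would be p* = 19, so the floor at 25 binds.
At p = 25: qd = 233.5, qs = 290.5.
Surplus = 290.5 − 233.5 = 57.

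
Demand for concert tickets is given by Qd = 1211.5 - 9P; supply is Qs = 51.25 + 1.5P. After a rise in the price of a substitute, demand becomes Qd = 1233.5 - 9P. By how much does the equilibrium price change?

Original equilibrium: P* = 110.5, Q* = 217.
New equilibrium: 1233.5 - 9P = 51.25 + 1.5P, so 1182.25 = 10.5P and P' = 4729/42; Q' = 1233.5 − 9(4729/42) = 1541/7.
Change in price: 4729/42 − 110.5 = 44/21.

ΔP = 44/21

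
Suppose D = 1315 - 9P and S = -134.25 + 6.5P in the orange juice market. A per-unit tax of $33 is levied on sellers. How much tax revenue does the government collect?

Pre-tax equilibrium: P* = 93.5, Q* = 473.5.
Tax on sellers shifts supply to S = -134.25 + 6.5(P − 33) = -348.75 + 6.5P.
1315 - 9P = -348.75 + 6.5P gives buyer price Pb = 6655/62; sellers receive Ps = 6655/62 − 33 = 4609/62.
New quantity: Q = 1315 − 9(6655/62) = 21635/62.
Revenue = 33 × 21635/62 = 713955/62.

Tax revenue = 713955/62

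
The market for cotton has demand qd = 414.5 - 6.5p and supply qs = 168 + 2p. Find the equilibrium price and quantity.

Set qd = qs: 414.5 - 6.5p = 168 + 2p.
246.5 = 8.5p, so p* = 29.
q* = 414.5 − 6.5(29) = 226.

p* = 29, q* = 226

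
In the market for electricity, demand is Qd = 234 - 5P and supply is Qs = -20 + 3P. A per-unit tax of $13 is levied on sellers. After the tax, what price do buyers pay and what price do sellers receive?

Pre-tax equilibrium: P* = 31.75, Q* = 75.25.
Tax on sellers shifts supply to Qs = -20 + 3(P − 13) = -59 + 3P.
234 - 5P = -59 + 3P gives buyer price Pb = 36.625; sellers receive Ps = 36.625 − 13 = 23.625.
New quantity: Q = 234 − 5(36.625) = 50.875.

Buyers pay $36.625, sellers receive $23.625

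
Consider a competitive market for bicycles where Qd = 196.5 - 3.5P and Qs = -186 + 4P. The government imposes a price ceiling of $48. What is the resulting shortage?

Equilibrium price would be P* = 51, so the ceiling at 48 binds.
At P = 48: Qd = 196.5 − 3.5(48) = 28.5, Qs = -186 + 4(48) = 6.
Shortage = 28.5 − 6 = 22.5.

Shortage = 22.5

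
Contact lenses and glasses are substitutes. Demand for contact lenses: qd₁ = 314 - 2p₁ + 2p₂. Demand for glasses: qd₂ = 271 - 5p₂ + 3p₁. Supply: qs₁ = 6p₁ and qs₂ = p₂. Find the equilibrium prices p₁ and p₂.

Market 1: 314 - 2p₁ + 2p₂ = 6p₁ → 8p₁ - 2p₂ = 314.
Market 2: 6p₂ - 3p₁ = 271.
Eliminating p₂: 6×(1) + 2×(2) gives 42p₁ = 2426, so p₁ = 1213/21.
Back-substitute into (2): p₂ = (271 + 3×1213/21) / 6 = 1555/21.

p₁ = 1213/21, p₂ = 1555/21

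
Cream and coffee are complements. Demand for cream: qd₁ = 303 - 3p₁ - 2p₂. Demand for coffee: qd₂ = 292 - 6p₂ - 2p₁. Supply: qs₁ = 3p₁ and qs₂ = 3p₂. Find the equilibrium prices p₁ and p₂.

Market 1: 303 - 3p₁ - 2p₂ = 3p₁ → 6p₁ + 2p₂ = 303.
Market 2: 9p₂ + 2p₁ = 292.
Eliminating p₂: 9×(1) − 2×(2) gives 50p₁ = 2143, so p₁ = 42.86.
Back-substitute into (2): p₂ = (292 − 2×42.86) / 9 = 22.92.

p₁ = 42.86, p₂ = 22.92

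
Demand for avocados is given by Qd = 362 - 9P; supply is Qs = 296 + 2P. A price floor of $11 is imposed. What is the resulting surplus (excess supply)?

Surplus = 55

Equilibrium price would be P* = 6, so the floor at 11 binds.
At P = 11: Qd = 263, Qs = 318.
Surplus = 318 − 263 = 55.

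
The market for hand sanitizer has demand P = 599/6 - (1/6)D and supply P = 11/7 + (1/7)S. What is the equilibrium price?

P* = 610/13

Set the two price expressions equal: 599/6 - (1/6)Q = 11/7 + (1/7)Q.
4127/42 = (13/42)Q, so Q* = 4127/13.
P* = 599/6 − (1/6)(4127/13) = 610/13.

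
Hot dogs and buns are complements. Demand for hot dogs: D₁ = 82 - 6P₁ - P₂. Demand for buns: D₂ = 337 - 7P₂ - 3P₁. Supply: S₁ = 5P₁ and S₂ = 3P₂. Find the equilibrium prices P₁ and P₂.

Market 1: 82 - 6P₁ - P₂ = 5P₁ → 11P₁ + P₂ = 82.
Market 2: 10P₂ + 3P₁ = 337.
Eliminating P₂: 10×(1) − 1×(2) gives 107P₁ = 483, so P₁ = 483/107.
Back-substitute into (2): P₂ = (337 − 3×483/107) / 10 = 3461/107.

P₁ = 483/107, P₂ = 3461/107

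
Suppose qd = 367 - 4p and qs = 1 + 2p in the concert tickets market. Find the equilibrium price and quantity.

Set qd = qs: 367 - 4p = 1 + 2p.
366 = 6p, so p* = 61.
q* = 367 − 4(61) = 123.

p* = 61, q* = 123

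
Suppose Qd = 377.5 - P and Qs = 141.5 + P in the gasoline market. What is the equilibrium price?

P* = 118

Set Qd = Qs: 377.5 - P = 141.5 + P.
236 = 2P, so P* = 118.
Q* = 377.5 − 1(118) = 259.5.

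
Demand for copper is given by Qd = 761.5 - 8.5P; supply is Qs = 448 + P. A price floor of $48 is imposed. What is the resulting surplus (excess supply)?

Surplus = 142.5

Equilibrium price would be P* = 33, so the floor at 48 binds.
At P = 48: Qd = 353.5, Qs = 496.
Surplus = 496 − 353.5 = 142.5.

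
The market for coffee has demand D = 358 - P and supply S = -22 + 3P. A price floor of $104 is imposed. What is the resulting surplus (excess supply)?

Surplus = 36

Equilibrium price would be P* = 95, so the floor at 104 binds.
At P = 104: D = 254, S = 290.
Surplus = 290 − 254 = 36.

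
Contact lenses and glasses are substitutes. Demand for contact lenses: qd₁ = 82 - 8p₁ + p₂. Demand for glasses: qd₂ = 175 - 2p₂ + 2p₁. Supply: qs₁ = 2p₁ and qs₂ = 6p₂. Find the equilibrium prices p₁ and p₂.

Market 1: 82 - 8p₁ + p₂ = 2p₁ → 10p₁ - p₂ = 82.
Market 2: 8p₂ - 2p₁ = 175.
Eliminating p₂: 8×(1) + 1×(2) gives 78p₁ = 831, so p₁ = 277/26.
Back-substitute into (2): p₂ = (175 + 2×277/26) / 8 = 319/13.

p₁ = 277/26, p₂ = 319/13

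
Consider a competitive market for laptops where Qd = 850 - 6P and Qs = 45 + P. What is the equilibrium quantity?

Q* = 160

Set Qd = Qs: 850 - 6P = 45 + P.
805 = 7P, so P* = 115.
Q* = 850 − 6(115) = 160.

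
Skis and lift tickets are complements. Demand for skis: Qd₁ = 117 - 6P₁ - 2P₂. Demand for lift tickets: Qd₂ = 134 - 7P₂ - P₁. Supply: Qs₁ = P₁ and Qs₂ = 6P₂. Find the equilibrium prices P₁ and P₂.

Market 1: 117 - 6P₁ - 2P₂ = P₁ → 7P₁ + 2P₂ = 117.
Market 2: 13P₂ + P₁ = 134.
Eliminating P₂: 13×(1) − 2×(2) gives 89P₁ = 1253, so P₁ = 1253/89.
Back-substitute into (2): P₂ = (134 − 1×1253/89) / 13 = 821/89.

P₁ = 1253/89, P₂ = 821/89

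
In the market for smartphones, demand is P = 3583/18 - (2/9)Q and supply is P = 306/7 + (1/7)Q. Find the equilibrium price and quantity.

Set the two price expressions equal: 3583/18 - (2/9)Q = 306/7 + (1/7)Q.
19573/126 = (23/63)Q, so Q* = 425.5.
P* = 3583/18 − (2/9)(425.5) = 104.5.

P* = 104.5, Q* = 425.5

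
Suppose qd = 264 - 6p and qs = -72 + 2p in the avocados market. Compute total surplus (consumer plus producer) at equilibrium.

Equilibrium: 264 - 6p = -72 + 2p gives p* = 42, q* = 12.
Demand choke price: p = 44; supply starts at p = 36.
CS = ½(44 − 42)(12) = 12; PS = ½(42 − 36)(12) = 36.

Total surplus = 48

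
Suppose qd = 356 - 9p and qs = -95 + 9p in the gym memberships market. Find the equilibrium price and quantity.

p* = 451/18, q* = 130.5

Set qd = qs: 356 - 9p = -95 + 9p.
451 = 18p, so p* = 451/18.
q* = 356 − 9(451/18) = 130.5.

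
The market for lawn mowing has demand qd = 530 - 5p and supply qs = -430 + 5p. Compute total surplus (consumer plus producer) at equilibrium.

Equilibrium: 530 - 5p = -430 + 5p gives p* = 96, q* = 50.
Demand choke price: p = 106; supply starts at p = 86.
CS = ½(106 − 96)(50) = 250; PS = ½(96 − 86)(50) = 250.

Total surplus = 500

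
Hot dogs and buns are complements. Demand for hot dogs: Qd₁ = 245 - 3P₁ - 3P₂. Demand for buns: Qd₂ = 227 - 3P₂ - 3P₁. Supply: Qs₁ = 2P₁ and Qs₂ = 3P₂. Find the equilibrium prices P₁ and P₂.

Market 1: 245 - 3P₁ - 3P₂ = 2P₁ → 5P₁ + 3P₂ = 245.
Market 2: 6P₂ + 3P₁ = 227.
Eliminating P₂: 6×(1) − 3×(2) gives 21P₁ = 789, so P₁ = 263/7.
Back-substitute into (2): P₂ = (227 − 3×263/7) / 6 = 400/21.

P₁ = 263/7, P₂ = 400/21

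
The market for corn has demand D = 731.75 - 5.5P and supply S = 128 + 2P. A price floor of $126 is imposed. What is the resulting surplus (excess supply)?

Equilibrium price would be P* = 80.5, so the floor at 126 binds.
At P = 126: D = 38.75, S = 380.
Surplus = 380 − 38.75 = 341.25.

Surplus = 341.25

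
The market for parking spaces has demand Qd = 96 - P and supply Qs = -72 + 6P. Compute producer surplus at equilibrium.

Equilibrium: 96 - P = -72 + 6P gives P* = 24, Q* = 72.
Supply starts at P = 12 (where Qs = 0).
PS = ½(24 − 12)(72) = 432.

Producer surplus = 432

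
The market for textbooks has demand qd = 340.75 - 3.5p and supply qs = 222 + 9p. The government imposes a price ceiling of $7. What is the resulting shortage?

Shortage = 31.25

Equilibrium price would be p* = 9.5, so the ceiling at 7 binds.
At p = 7: qd = 340.75 − 3.5(7) = 316.25, qs = 222 + 9(7) = 285.
Shortage = 316.25 − 285 = 31.25.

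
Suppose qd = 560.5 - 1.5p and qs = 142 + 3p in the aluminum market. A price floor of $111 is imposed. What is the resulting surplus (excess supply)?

Surplus = 81

Equilibrium price would be p* = 93, so the floor at 111 binds.
At p = 111: qd = 394, qs = 475.
Surplus = 475 − 394 = 81.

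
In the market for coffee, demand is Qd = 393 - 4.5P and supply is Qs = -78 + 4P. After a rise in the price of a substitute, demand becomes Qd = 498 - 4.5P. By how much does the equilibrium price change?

Original equilibrium: P* = 942/17, Q* = 2442/17.
New equilibrium: 498 - 4.5P = -78 + 4P, so 576 = 8.5P and P' = 1152/17; Q' = 498 − 4.5(1152/17) = 3282/17.
Change in price: 1152/17 − 942/17 = 210/17.

ΔP = 210/17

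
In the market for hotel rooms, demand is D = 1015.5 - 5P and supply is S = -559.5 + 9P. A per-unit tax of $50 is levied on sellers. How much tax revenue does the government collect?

Tax revenue = 102300/7

Pre-tax equilibrium: P* = 112.5, Q* = 453.
Tax on sellers shifts supply to S = -559.5 + 9(P − 50) = -1009.5 + 9P.
1015.5 - 5P = -1009.5 + 9P gives buyer price Pb = 2025/14; sellers receive Ps = 2025/14 − 50 = 1325/14.
New quantity: Q = 1015.5 − 5(2025/14) = 2046/7.
Revenue = 50 × 2046/7 = 102300/7.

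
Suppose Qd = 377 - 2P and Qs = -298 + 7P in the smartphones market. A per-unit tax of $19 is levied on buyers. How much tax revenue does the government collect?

Pre-tax equilibrium: P* = 75, Q* = 227.
Tax on buyers shifts demand to Qd = 377 − 2(P + 19) = 339 - 2P.
339 - 2P = -298 + 7P gives seller price Ps = 637/9; buyers pay Pb = 637/9 + 19 = 808/9.
New quantity: Q = 377 − 2(808/9) = 1777/9.
Revenue = 19 × 1777/9 = 33763/9.

Tax revenue = 33763/9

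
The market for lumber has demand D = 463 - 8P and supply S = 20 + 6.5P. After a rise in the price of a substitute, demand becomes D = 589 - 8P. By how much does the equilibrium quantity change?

ΔQ = 1638/29

Original equilibrium: P* = 886/29, Q* = 6339/29.
New equilibrium: 589 - 8P = 20 + 6.5P, so 569 = 14.5P and P' = 1138/29; Q' = 589 − 8(1138/29) = 7977/29.
Change in quantity: 7977/29 − 6339/29 = 1638/29.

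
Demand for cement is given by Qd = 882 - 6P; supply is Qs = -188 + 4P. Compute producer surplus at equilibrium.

Equilibrium: 882 - 6P = -188 + 4P gives P* = 107, Q* = 240.
Supply starts at P = 47 (where Qs = 0).
PS = ½(107 − 47)(240) = 7200.

Producer surplus = 7200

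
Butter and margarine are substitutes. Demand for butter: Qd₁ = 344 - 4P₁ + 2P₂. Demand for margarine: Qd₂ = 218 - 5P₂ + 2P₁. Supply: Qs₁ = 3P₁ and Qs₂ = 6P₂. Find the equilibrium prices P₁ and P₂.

Market 1: 344 - 4P₁ + 2P₂ = 3P₁ → 7P₁ - 2P₂ = 344.
Market 2: 11P₂ - 2P₁ = 218.
Eliminating P₂: 11×(1) + 2×(2) gives 73P₁ = 4220, so P₁ = 4220/73.
Back-substitute into (2): P₂ = (218 + 2×4220/73) / 11 = 2214/73.

P₁ = 4220/73, P₂ = 2214/73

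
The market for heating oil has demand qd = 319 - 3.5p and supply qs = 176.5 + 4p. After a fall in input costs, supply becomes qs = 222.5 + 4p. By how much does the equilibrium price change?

Δp = -92/15

Original equilibrium: p* = 19, q* = 252.5.
New equilibrium: 319 - 3.5p = 222.5 + 4p, so 96.5 = 7.5p and p' = 193/15; q' = 319 − 3.5(193/15) = 8219/30.
Change in price: 193/15 − 19 = -92/15.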